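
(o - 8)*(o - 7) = o^2 - 15*o + 56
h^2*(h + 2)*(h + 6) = h^4 + 8*h^3 + 12*h^2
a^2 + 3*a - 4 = (a - 1)*(a + 4)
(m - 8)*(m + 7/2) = m^2 - 9*m/2 - 28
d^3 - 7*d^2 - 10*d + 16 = (d - 8)*(d - 1)*(d + 2)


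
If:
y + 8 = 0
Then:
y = -8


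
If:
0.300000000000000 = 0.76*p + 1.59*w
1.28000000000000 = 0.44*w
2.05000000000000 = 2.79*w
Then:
No Solution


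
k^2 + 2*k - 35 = (k - 5)*(k + 7)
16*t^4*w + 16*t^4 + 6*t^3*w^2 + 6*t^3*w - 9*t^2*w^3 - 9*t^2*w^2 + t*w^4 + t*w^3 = (-8*t + w)*(-2*t + w)*(t + w)*(t*w + t)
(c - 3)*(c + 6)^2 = c^3 + 9*c^2 - 108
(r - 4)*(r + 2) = r^2 - 2*r - 8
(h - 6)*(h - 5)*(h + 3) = h^3 - 8*h^2 - 3*h + 90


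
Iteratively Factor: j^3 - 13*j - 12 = (j - 4)*(j^2 + 4*j + 3) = (j - 4)*(j + 3)*(j + 1)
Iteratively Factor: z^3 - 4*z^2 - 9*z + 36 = (z - 3)*(z^2 - z - 12) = (z - 3)*(z + 3)*(z - 4)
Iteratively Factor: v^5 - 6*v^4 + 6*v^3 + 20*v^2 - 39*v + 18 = (v - 1)*(v^4 - 5*v^3 + v^2 + 21*v - 18) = (v - 3)*(v - 1)*(v^3 - 2*v^2 - 5*v + 6) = (v - 3)*(v - 1)*(v + 2)*(v^2 - 4*v + 3) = (v - 3)*(v - 1)^2*(v + 2)*(v - 3)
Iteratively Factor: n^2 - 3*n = (n)*(n - 3)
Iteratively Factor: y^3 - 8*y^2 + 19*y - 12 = (y - 1)*(y^2 - 7*y + 12) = (y - 3)*(y - 1)*(y - 4)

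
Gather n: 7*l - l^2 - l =-l^2 + 6*l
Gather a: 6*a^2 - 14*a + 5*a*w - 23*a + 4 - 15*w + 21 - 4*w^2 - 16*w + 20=6*a^2 + a*(5*w - 37) - 4*w^2 - 31*w + 45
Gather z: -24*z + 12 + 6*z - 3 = 9 - 18*z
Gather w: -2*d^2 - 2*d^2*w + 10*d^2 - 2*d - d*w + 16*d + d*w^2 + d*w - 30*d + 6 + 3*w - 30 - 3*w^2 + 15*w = 8*d^2 - 16*d + w^2*(d - 3) + w*(18 - 2*d^2) - 24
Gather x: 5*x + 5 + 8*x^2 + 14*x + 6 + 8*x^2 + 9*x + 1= 16*x^2 + 28*x + 12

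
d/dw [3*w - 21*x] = 3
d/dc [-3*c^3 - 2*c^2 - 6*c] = -9*c^2 - 4*c - 6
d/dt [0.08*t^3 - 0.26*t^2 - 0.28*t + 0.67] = 0.24*t^2 - 0.52*t - 0.28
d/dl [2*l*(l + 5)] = 4*l + 10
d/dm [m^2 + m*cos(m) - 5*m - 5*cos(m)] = -m*sin(m) + 2*m + 5*sin(m) + cos(m) - 5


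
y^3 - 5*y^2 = y^2*(y - 5)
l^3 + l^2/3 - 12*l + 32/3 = (l - 8/3)*(l - 1)*(l + 4)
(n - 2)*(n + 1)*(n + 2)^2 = n^4 + 3*n^3 - 2*n^2 - 12*n - 8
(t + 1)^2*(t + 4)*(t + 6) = t^4 + 12*t^3 + 45*t^2 + 58*t + 24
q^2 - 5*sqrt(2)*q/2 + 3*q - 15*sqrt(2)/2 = (q + 3)*(q - 5*sqrt(2)/2)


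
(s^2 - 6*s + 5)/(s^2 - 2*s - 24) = (-s^2 + 6*s - 5)/(-s^2 + 2*s + 24)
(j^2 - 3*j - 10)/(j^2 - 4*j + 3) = (j^2 - 3*j - 10)/(j^2 - 4*j + 3)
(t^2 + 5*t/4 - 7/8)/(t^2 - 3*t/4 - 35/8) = (2*t - 1)/(2*t - 5)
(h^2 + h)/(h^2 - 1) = h/(h - 1)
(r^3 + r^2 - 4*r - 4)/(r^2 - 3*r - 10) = (r^2 - r - 2)/(r - 5)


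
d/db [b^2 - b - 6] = 2*b - 1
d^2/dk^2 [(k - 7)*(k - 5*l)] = 2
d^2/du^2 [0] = 0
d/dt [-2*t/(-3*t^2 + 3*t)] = -2/(3*(t - 1)^2)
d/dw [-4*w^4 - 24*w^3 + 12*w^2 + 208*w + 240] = -16*w^3 - 72*w^2 + 24*w + 208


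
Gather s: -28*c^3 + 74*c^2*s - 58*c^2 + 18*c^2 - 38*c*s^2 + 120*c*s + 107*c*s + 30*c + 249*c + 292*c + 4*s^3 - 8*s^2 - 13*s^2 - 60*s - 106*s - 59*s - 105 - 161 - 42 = -28*c^3 - 40*c^2 + 571*c + 4*s^3 + s^2*(-38*c - 21) + s*(74*c^2 + 227*c - 225) - 308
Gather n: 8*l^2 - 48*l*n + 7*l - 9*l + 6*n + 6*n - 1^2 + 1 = 8*l^2 - 2*l + n*(12 - 48*l)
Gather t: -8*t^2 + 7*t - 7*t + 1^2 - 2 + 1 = -8*t^2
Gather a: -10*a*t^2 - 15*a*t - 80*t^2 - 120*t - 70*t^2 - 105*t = a*(-10*t^2 - 15*t) - 150*t^2 - 225*t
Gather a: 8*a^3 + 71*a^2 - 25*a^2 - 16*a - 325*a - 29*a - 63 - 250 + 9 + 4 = 8*a^3 + 46*a^2 - 370*a - 300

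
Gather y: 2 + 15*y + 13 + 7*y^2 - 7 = 7*y^2 + 15*y + 8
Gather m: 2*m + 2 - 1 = 2*m + 1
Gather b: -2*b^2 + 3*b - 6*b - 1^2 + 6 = -2*b^2 - 3*b + 5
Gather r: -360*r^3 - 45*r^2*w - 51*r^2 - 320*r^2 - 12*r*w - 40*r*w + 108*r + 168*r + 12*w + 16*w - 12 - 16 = -360*r^3 + r^2*(-45*w - 371) + r*(276 - 52*w) + 28*w - 28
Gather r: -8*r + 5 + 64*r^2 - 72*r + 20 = 64*r^2 - 80*r + 25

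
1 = 1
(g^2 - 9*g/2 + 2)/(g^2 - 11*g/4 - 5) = 2*(2*g - 1)/(4*g + 5)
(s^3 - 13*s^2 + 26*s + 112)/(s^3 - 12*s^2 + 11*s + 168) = (s + 2)/(s + 3)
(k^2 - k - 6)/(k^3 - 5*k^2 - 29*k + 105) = (k + 2)/(k^2 - 2*k - 35)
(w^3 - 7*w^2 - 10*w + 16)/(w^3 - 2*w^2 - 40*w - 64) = (w - 1)/(w + 4)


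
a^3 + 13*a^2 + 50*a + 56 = (a + 2)*(a + 4)*(a + 7)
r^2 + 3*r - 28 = (r - 4)*(r + 7)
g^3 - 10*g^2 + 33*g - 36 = (g - 4)*(g - 3)^2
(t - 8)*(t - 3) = t^2 - 11*t + 24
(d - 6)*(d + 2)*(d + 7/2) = d^3 - d^2/2 - 26*d - 42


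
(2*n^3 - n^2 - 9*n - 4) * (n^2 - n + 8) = 2*n^5 - 3*n^4 + 8*n^3 - 3*n^2 - 68*n - 32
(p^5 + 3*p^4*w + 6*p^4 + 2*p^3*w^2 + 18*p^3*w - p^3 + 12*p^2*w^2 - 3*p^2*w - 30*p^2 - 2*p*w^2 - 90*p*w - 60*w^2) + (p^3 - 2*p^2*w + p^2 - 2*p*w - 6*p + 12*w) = p^5 + 3*p^4*w + 6*p^4 + 2*p^3*w^2 + 18*p^3*w + 12*p^2*w^2 - 5*p^2*w - 29*p^2 - 2*p*w^2 - 92*p*w - 6*p - 60*w^2 + 12*w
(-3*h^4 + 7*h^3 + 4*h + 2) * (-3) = 9*h^4 - 21*h^3 - 12*h - 6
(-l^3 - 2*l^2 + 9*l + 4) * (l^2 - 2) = -l^5 - 2*l^4 + 11*l^3 + 8*l^2 - 18*l - 8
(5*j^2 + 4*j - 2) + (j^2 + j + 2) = 6*j^2 + 5*j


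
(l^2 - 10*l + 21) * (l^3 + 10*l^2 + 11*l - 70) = l^5 - 68*l^3 + 30*l^2 + 931*l - 1470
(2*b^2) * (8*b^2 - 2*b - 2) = 16*b^4 - 4*b^3 - 4*b^2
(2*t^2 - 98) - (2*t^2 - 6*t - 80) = 6*t - 18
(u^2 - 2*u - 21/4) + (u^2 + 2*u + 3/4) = 2*u^2 - 9/2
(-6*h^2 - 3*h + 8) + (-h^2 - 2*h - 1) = -7*h^2 - 5*h + 7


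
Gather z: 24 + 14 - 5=33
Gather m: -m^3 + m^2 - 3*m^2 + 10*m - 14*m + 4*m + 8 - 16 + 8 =-m^3 - 2*m^2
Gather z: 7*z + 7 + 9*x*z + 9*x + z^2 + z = 9*x + z^2 + z*(9*x + 8) + 7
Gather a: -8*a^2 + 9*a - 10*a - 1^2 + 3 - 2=-8*a^2 - a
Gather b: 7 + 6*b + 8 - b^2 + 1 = -b^2 + 6*b + 16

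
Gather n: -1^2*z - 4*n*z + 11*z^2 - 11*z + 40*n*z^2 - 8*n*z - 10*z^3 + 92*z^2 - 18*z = n*(40*z^2 - 12*z) - 10*z^3 + 103*z^2 - 30*z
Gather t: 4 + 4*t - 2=4*t + 2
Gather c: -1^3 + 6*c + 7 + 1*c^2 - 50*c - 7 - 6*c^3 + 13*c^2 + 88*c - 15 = -6*c^3 + 14*c^2 + 44*c - 16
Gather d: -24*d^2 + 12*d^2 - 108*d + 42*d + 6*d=-12*d^2 - 60*d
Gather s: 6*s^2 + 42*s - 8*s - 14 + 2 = 6*s^2 + 34*s - 12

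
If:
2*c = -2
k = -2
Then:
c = -1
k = -2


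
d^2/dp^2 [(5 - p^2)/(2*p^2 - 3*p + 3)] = 12*(-p^3 + 13*p^2 - 15*p + 1)/(8*p^6 - 36*p^5 + 90*p^4 - 135*p^3 + 135*p^2 - 81*p + 27)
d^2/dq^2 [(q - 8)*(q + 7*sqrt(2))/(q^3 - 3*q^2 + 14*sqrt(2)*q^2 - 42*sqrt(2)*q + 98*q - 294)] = 2*(q^6 - 24*q^5 + 21*sqrt(2)*q^5 - 609*sqrt(2)*q^4 + 366*q^4 - 12028*q^3 + 2303*sqrt(2)*q^3 - 59136*sqrt(2)*q^2 + 25578*q^2 - 309288*q + 80262*sqrt(2)*q - 385532*sqrt(2) + 144060)/(q^9 - 9*q^8 + 42*sqrt(2)*q^8 - 378*sqrt(2)*q^7 + 1497*q^7 - 13257*q^6 + 14854*sqrt(2)*q^6 - 124614*sqrt(2)*q^5 + 183750*q^5 - 1336230*q^4 + 773808*sqrt(2)*q^4 - 4000752*sqrt(2)*q^3 + 4830812*q^3 - 12360348*q^2 + 10890936*sqrt(2)*q^2 - 10890936*sqrt(2)*q + 25412184*q - 25412184)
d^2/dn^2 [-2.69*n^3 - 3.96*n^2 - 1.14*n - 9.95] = -16.14*n - 7.92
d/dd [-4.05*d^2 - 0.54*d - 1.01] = -8.1*d - 0.54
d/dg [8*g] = 8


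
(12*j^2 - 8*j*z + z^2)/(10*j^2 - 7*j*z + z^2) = (-6*j + z)/(-5*j + z)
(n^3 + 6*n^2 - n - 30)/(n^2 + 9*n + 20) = (n^2 + n - 6)/(n + 4)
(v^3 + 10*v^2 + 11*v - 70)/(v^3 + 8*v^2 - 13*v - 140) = (v - 2)/(v - 4)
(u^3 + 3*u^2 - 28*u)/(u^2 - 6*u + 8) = u*(u + 7)/(u - 2)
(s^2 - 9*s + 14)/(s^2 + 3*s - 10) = (s - 7)/(s + 5)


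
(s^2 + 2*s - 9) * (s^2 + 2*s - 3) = s^4 + 4*s^3 - 8*s^2 - 24*s + 27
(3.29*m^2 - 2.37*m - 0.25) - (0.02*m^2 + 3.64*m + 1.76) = 3.27*m^2 - 6.01*m - 2.01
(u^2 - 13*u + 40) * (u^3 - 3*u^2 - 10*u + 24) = u^5 - 16*u^4 + 69*u^3 + 34*u^2 - 712*u + 960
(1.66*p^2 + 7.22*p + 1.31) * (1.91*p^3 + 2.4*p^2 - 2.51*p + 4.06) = 3.1706*p^5 + 17.7742*p^4 + 15.6635*p^3 - 8.2386*p^2 + 26.0251*p + 5.3186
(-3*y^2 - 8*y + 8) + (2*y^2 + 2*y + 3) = -y^2 - 6*y + 11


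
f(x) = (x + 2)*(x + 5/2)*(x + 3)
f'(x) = (x + 2)*(x + 5/2) + (x + 2)*(x + 3) + (x + 5/2)*(x + 3) = 3*x^2 + 15*x + 37/2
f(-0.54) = 7.04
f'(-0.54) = 11.27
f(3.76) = 243.75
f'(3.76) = 117.31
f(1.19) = 49.32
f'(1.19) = 40.60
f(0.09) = 16.73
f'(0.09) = 19.87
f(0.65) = 30.47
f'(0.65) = 29.52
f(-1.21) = 1.82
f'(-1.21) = 4.74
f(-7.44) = -119.32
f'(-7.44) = 72.96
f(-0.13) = 12.72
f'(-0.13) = 16.60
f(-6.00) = -42.00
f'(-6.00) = 36.50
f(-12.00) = -855.00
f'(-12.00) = 270.50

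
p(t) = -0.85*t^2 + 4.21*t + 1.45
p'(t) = 4.21 - 1.7*t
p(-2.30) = -12.73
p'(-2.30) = 8.12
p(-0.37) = -0.22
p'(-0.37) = 4.84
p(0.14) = 2.02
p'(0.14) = 3.97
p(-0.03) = 1.32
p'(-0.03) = 4.26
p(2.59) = 6.65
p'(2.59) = -0.19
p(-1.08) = -4.09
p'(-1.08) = 6.05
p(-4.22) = -31.45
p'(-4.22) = 11.38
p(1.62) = 6.04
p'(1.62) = 1.46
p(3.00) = 6.43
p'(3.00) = -0.89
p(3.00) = 6.43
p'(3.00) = -0.89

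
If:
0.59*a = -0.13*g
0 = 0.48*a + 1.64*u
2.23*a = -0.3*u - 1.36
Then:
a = -0.63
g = 2.88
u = 0.19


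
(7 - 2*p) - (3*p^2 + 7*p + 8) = -3*p^2 - 9*p - 1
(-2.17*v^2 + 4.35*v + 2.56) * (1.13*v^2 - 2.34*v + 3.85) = -2.4521*v^4 + 9.9933*v^3 - 15.6407*v^2 + 10.7571*v + 9.856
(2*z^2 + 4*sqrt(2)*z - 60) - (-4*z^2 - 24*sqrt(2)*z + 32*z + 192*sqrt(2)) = 6*z^2 - 32*z + 28*sqrt(2)*z - 192*sqrt(2) - 60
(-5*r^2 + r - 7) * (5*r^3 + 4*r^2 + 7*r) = -25*r^5 - 15*r^4 - 66*r^3 - 21*r^2 - 49*r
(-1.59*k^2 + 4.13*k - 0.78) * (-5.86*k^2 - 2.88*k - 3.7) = 9.3174*k^4 - 19.6226*k^3 - 1.4406*k^2 - 13.0346*k + 2.886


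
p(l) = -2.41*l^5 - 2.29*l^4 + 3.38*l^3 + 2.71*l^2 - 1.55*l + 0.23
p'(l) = -12.05*l^4 - 9.16*l^3 + 10.14*l^2 + 5.42*l - 1.55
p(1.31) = -5.59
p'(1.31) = -33.13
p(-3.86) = 1408.98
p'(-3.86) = -2019.65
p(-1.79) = 13.08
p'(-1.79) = -49.93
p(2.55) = -286.73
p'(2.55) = -583.18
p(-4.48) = 3184.37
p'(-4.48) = -3852.69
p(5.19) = -10198.97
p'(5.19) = -9723.76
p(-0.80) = 1.33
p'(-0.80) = 0.36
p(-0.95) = 1.25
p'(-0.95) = 0.49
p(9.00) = -154662.97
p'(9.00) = -84869.12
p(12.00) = -640958.05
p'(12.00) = -264173.63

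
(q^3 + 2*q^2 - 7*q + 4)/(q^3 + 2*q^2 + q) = (q^3 + 2*q^2 - 7*q + 4)/(q*(q^2 + 2*q + 1))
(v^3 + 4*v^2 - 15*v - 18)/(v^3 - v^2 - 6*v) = (v^2 + 7*v + 6)/(v*(v + 2))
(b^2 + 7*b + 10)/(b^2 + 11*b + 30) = (b + 2)/(b + 6)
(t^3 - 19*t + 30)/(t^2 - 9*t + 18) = (t^2 + 3*t - 10)/(t - 6)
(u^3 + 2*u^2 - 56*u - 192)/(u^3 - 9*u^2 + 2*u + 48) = (u^2 + 10*u + 24)/(u^2 - u - 6)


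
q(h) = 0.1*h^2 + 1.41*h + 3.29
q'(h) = 0.2*h + 1.41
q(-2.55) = 0.34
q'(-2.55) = 0.90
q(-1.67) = 1.21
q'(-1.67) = 1.08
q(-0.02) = 3.26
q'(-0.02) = 1.41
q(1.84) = 6.22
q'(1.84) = 1.78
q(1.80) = 6.15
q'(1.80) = 1.77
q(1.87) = 6.28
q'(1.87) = 1.78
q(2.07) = 6.64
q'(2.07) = 1.82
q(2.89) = 8.20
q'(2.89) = 1.99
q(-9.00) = -1.30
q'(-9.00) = -0.39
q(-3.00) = -0.04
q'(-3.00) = 0.81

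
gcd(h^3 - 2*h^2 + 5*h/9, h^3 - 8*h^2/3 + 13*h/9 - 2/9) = h - 1/3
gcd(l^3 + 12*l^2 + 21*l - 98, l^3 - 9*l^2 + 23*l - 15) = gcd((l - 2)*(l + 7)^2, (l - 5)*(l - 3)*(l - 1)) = 1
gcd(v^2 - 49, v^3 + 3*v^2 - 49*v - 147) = v^2 - 49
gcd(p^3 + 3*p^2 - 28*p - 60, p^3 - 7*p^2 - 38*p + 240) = p^2 + p - 30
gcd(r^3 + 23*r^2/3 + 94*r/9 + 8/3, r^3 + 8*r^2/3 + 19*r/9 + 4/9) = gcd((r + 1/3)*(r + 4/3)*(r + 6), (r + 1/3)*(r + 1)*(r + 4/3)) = r^2 + 5*r/3 + 4/9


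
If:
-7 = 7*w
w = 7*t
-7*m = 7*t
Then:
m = 1/7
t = -1/7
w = -1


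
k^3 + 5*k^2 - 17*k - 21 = (k - 3)*(k + 1)*(k + 7)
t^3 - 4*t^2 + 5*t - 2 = (t - 2)*(t - 1)^2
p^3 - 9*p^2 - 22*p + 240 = (p - 8)*(p - 6)*(p + 5)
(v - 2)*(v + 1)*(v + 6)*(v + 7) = v^4 + 12*v^3 + 27*v^2 - 68*v - 84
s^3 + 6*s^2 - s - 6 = (s - 1)*(s + 1)*(s + 6)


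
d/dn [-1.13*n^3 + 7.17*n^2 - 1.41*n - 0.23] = -3.39*n^2 + 14.34*n - 1.41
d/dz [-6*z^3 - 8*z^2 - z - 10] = -18*z^2 - 16*z - 1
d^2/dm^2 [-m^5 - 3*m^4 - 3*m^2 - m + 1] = -20*m^3 - 36*m^2 - 6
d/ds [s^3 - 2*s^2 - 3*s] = 3*s^2 - 4*s - 3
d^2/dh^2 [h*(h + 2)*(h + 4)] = 6*h + 12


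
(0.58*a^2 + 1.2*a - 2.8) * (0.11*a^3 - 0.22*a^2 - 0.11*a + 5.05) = 0.0638*a^5 + 0.00440000000000002*a^4 - 0.6358*a^3 + 3.413*a^2 + 6.368*a - 14.14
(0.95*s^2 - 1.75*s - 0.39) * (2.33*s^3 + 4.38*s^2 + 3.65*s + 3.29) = 2.2135*s^5 + 0.083499999999999*s^4 - 5.1062*s^3 - 4.9702*s^2 - 7.181*s - 1.2831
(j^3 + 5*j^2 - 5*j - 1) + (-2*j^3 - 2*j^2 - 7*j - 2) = -j^3 + 3*j^2 - 12*j - 3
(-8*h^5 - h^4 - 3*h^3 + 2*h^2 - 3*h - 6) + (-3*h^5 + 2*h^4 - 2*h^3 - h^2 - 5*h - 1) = -11*h^5 + h^4 - 5*h^3 + h^2 - 8*h - 7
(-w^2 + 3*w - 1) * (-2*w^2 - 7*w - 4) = 2*w^4 + w^3 - 15*w^2 - 5*w + 4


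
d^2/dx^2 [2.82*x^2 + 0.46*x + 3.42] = 5.64000000000000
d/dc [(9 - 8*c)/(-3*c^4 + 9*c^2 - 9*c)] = (8*c*(c^3 - 3*c + 3) - (8*c - 9)*(4*c^3 - 6*c + 3))/(3*c^2*(c^3 - 3*c + 3)^2)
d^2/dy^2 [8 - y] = 0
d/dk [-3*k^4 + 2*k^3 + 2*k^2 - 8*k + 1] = -12*k^3 + 6*k^2 + 4*k - 8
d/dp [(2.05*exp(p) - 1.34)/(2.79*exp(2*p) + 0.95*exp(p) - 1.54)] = (-5.7195*exp(2*p) + 7.4772*exp(p) - 1.884)*exp(p)/(7.7841*exp(4*p) + 5.301*exp(3*p) - 7.6907*exp(2*p) - 2.926*exp(p) + 2.3716)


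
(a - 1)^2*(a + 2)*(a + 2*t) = a^4 + 2*a^3*t - 3*a^2 - 6*a*t + 2*a + 4*t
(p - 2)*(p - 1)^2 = p^3 - 4*p^2 + 5*p - 2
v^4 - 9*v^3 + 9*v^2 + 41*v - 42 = (v - 7)*(v - 3)*(v - 1)*(v + 2)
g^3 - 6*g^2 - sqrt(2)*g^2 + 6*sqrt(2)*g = g*(g - 6)*(g - sqrt(2))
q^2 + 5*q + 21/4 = (q + 3/2)*(q + 7/2)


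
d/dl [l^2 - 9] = 2*l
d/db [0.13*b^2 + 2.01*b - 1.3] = 0.26*b + 2.01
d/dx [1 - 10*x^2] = -20*x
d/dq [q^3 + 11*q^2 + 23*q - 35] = 3*q^2 + 22*q + 23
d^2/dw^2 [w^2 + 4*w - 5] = 2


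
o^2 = o^2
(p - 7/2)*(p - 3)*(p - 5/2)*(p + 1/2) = p^4 - 17*p^3/2 + 89*p^2/4 - 103*p/8 - 105/8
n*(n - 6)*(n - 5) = n^3 - 11*n^2 + 30*n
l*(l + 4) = l^2 + 4*l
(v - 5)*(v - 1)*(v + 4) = v^3 - 2*v^2 - 19*v + 20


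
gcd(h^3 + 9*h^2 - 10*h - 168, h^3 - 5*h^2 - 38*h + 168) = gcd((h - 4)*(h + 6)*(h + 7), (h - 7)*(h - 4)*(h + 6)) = h^2 + 2*h - 24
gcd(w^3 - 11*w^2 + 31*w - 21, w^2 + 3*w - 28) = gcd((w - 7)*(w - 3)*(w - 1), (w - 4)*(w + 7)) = 1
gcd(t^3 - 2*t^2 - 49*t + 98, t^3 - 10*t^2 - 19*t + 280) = t - 7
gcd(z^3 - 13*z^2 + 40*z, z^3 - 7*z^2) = z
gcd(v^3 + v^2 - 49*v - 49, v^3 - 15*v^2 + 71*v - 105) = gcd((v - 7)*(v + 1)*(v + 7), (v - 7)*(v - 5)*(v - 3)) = v - 7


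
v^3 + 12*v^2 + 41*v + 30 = (v + 1)*(v + 5)*(v + 6)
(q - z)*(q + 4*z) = q^2 + 3*q*z - 4*z^2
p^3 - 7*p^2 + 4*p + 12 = (p - 6)*(p - 2)*(p + 1)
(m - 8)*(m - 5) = m^2 - 13*m + 40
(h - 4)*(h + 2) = h^2 - 2*h - 8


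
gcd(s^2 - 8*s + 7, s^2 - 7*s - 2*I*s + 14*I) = s - 7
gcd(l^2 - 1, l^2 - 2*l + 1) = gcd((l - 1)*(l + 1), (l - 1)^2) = l - 1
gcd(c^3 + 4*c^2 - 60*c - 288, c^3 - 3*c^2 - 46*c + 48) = c^2 - 2*c - 48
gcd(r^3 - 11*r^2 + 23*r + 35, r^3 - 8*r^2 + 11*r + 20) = r^2 - 4*r - 5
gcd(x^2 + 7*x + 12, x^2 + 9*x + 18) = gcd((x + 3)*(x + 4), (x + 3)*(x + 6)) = x + 3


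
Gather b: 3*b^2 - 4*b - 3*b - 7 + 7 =3*b^2 - 7*b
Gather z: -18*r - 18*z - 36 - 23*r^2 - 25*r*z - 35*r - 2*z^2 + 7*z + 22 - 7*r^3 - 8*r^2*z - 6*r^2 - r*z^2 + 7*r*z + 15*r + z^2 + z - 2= -7*r^3 - 29*r^2 - 38*r + z^2*(-r - 1) + z*(-8*r^2 - 18*r - 10) - 16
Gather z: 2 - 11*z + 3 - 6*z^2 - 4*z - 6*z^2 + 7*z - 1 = -12*z^2 - 8*z + 4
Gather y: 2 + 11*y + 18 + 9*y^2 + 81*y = 9*y^2 + 92*y + 20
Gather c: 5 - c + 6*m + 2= -c + 6*m + 7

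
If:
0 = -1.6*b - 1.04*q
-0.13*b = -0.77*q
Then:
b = 0.00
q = 0.00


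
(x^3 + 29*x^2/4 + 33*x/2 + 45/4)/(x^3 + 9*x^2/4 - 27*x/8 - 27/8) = 2*(4*x^2 + 17*x + 15)/(8*x^2 - 6*x - 9)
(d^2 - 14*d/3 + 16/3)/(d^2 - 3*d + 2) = (d - 8/3)/(d - 1)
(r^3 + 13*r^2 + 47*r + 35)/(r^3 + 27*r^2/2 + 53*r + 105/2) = 2*(r + 1)/(2*r + 3)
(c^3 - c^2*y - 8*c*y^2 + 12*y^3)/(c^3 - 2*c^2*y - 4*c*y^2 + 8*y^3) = (c + 3*y)/(c + 2*y)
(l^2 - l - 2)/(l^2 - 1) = (l - 2)/(l - 1)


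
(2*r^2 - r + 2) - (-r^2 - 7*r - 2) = 3*r^2 + 6*r + 4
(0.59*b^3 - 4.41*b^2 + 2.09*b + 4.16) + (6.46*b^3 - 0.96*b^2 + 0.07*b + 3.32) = 7.05*b^3 - 5.37*b^2 + 2.16*b + 7.48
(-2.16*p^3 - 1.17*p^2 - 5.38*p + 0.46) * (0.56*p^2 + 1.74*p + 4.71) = -1.2096*p^5 - 4.4136*p^4 - 15.2222*p^3 - 14.6143*p^2 - 24.5394*p + 2.1666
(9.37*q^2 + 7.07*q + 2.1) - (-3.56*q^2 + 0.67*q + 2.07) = 12.93*q^2 + 6.4*q + 0.0300000000000002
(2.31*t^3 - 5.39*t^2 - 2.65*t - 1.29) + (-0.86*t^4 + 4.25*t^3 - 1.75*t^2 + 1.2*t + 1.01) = -0.86*t^4 + 6.56*t^3 - 7.14*t^2 - 1.45*t - 0.28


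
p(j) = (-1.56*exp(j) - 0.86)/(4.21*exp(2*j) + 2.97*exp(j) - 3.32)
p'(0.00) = 1.45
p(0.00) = -0.63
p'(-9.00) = 0.00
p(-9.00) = 0.26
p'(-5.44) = 0.00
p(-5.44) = 0.26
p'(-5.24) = 0.00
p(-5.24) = 0.26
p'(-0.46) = 174.00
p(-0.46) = -7.93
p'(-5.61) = 0.00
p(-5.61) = 0.26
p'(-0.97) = 1.71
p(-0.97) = 0.91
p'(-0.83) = 3.53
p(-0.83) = 1.26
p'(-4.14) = 0.01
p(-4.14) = 0.27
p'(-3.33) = 0.03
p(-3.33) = 0.29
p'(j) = (-1.56*exp(j) - 0.86)*(-8.42*exp(2*j) - 2.97*exp(j))/(4.21*exp(2*j) + 2.97*exp(j) - 3.32)^2 - 1.56*exp(j)/(4.21*exp(2*j) + 2.97*exp(j) - 3.32) = (6.5676*exp(2*j) + 7.2412*exp(j) + 7.7334)*exp(j)/(17.7241*exp(4*j) + 25.0074*exp(3*j) - 19.1335*exp(2*j) - 19.7208*exp(j) + 11.0224)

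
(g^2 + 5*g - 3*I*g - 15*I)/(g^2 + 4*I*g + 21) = (g + 5)/(g + 7*I)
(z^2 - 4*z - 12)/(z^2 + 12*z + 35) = (z^2 - 4*z - 12)/(z^2 + 12*z + 35)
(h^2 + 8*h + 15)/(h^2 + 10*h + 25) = (h + 3)/(h + 5)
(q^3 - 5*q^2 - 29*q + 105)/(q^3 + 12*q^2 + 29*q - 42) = (q^3 - 5*q^2 - 29*q + 105)/(q^3 + 12*q^2 + 29*q - 42)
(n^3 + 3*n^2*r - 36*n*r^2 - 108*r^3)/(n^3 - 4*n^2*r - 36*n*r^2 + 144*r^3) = (-n - 3*r)/(-n + 4*r)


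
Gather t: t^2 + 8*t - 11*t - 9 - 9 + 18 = t^2 - 3*t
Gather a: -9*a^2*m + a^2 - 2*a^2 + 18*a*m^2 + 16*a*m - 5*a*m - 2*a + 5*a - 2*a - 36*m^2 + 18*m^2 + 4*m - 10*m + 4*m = a^2*(-9*m - 1) + a*(18*m^2 + 11*m + 1) - 18*m^2 - 2*m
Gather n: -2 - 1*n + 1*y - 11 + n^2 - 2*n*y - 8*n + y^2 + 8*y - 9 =n^2 + n*(-2*y - 9) + y^2 + 9*y - 22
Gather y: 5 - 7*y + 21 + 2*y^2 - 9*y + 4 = 2*y^2 - 16*y + 30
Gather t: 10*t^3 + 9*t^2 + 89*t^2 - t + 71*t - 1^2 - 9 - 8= 10*t^3 + 98*t^2 + 70*t - 18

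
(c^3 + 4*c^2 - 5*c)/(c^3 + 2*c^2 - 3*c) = (c + 5)/(c + 3)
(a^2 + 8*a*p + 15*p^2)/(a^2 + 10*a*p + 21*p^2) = (a + 5*p)/(a + 7*p)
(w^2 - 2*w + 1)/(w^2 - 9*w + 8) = (w - 1)/(w - 8)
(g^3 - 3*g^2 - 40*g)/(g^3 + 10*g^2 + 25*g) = (g - 8)/(g + 5)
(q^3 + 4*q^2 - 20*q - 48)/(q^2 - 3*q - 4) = (q^2 + 8*q + 12)/(q + 1)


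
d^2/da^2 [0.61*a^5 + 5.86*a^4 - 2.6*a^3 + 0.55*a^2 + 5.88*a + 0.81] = 12.2*a^3 + 70.32*a^2 - 15.6*a + 1.1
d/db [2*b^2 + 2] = 4*b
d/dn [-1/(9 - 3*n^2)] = -2*n/(3*(n^2 - 3)^2)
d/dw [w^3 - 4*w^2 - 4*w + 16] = 3*w^2 - 8*w - 4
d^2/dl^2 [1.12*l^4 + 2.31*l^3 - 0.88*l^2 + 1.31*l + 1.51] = 13.44*l^2 + 13.86*l - 1.76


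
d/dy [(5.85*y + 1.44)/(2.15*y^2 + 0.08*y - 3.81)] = (12.5775*y^2 + 0.468*y - (4.3*y + 0.08)*(5.85*y + 1.44) - 22.2885)/(2.15*y^2 + 0.08*y - 3.81)^2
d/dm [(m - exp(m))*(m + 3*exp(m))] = 2*m*exp(m) + 2*m - 6*exp(2*m) + 2*exp(m)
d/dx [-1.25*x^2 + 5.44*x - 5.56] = 5.44 - 2.5*x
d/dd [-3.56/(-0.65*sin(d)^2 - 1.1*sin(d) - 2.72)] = -(4.628*sin(d) + 3.916)*cos(d)/(0.65*sin(d)^2 + 1.1*sin(d) + 2.72)^2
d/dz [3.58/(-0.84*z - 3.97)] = 3.0072/(0.84*z + 3.97)^2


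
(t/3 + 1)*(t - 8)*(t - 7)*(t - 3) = t^4/3 - 5*t^3 + 47*t^2/3 + 45*t - 168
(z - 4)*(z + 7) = z^2 + 3*z - 28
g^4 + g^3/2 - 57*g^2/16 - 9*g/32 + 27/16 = (g - 3/2)*(g - 3/4)*(g + 3/4)*(g + 2)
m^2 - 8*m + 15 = (m - 5)*(m - 3)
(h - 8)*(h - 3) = h^2 - 11*h + 24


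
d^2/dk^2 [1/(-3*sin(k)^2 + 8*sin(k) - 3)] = 2*(18*sin(k)^4 - 36*sin(k)^3 - 13*sin(k)^2 + 84*sin(k) - 55)/(3*sin(k)^2 - 8*sin(k) + 3)^3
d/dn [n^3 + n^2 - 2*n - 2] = 3*n^2 + 2*n - 2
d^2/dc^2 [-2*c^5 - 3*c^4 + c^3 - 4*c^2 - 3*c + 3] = -40*c^3 - 36*c^2 + 6*c - 8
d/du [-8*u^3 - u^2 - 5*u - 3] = -24*u^2 - 2*u - 5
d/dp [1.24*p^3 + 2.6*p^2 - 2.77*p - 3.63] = 3.72*p^2 + 5.2*p - 2.77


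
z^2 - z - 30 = (z - 6)*(z + 5)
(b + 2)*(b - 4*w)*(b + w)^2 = b^4 - 2*b^3*w + 2*b^3 - 7*b^2*w^2 - 4*b^2*w - 4*b*w^3 - 14*b*w^2 - 8*w^3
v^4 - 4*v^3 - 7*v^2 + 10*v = v*(v - 5)*(v - 1)*(v + 2)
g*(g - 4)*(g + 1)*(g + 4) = g^4 + g^3 - 16*g^2 - 16*g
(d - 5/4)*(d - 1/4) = d^2 - 3*d/2 + 5/16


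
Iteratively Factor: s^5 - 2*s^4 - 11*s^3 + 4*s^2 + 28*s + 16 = (s + 1)*(s^4 - 3*s^3 - 8*s^2 + 12*s + 16) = (s - 4)*(s + 1)*(s^3 + s^2 - 4*s - 4) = (s - 4)*(s + 1)^2*(s^2 - 4) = (s - 4)*(s - 2)*(s + 1)^2*(s + 2)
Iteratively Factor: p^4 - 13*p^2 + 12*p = (p - 1)*(p^3 + p^2 - 12*p) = p*(p - 1)*(p^2 + p - 12) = p*(p - 1)*(p + 4)*(p - 3)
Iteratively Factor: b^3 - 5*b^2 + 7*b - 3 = (b - 3)*(b^2 - 2*b + 1) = (b - 3)*(b - 1)*(b - 1)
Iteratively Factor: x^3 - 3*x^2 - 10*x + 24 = (x + 3)*(x^2 - 6*x + 8) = (x - 4)*(x + 3)*(x - 2)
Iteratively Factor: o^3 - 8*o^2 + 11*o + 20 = (o + 1)*(o^2 - 9*o + 20) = (o - 4)*(o + 1)*(o - 5)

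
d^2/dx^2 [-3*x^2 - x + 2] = -6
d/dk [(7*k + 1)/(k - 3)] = -22/(k - 3)^2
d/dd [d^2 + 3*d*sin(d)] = 3*d*cos(d) + 2*d + 3*sin(d)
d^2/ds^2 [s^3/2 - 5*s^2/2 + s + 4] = 3*s - 5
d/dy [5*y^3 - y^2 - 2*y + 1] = 15*y^2 - 2*y - 2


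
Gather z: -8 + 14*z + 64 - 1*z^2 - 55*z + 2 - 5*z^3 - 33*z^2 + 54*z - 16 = -5*z^3 - 34*z^2 + 13*z + 42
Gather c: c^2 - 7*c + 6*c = c^2 - c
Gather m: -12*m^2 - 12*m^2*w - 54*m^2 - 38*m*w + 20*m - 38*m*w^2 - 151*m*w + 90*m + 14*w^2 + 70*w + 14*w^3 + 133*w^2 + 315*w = m^2*(-12*w - 66) + m*(-38*w^2 - 189*w + 110) + 14*w^3 + 147*w^2 + 385*w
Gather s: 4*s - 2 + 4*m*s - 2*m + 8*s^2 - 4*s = 4*m*s - 2*m + 8*s^2 - 2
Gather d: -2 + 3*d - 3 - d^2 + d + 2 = -d^2 + 4*d - 3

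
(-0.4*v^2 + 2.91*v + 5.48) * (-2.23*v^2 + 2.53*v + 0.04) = 0.892*v^4 - 7.5013*v^3 - 4.8741*v^2 + 13.9808*v + 0.2192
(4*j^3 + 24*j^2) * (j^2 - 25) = 4*j^5 + 24*j^4 - 100*j^3 - 600*j^2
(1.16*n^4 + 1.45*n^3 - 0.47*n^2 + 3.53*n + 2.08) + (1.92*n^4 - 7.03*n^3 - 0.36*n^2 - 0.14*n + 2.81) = 3.08*n^4 - 5.58*n^3 - 0.83*n^2 + 3.39*n + 4.89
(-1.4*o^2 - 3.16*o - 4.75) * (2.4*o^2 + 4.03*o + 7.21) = -3.36*o^4 - 13.226*o^3 - 34.2288*o^2 - 41.9261*o - 34.2475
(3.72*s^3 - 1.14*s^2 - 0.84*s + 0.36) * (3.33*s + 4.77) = 12.3876*s^4 + 13.9482*s^3 - 8.235*s^2 - 2.808*s + 1.7172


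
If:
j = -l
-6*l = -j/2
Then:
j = 0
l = 0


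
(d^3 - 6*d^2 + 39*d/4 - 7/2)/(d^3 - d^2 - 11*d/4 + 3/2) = (2*d - 7)/(2*d + 3)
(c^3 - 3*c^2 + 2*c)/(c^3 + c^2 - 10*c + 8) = c/(c + 4)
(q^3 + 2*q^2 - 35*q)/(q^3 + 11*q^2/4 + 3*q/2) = 4*(q^2 + 2*q - 35)/(4*q^2 + 11*q + 6)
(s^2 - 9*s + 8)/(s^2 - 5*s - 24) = (s - 1)/(s + 3)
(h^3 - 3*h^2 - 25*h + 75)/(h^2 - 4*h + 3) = (h^2 - 25)/(h - 1)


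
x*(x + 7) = x^2 + 7*x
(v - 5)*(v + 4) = v^2 - v - 20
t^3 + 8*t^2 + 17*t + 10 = (t + 1)*(t + 2)*(t + 5)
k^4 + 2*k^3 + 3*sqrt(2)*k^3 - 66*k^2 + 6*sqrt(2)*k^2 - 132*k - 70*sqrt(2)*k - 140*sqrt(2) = (k + 2)*(k - 5*sqrt(2))*(k + sqrt(2))*(k + 7*sqrt(2))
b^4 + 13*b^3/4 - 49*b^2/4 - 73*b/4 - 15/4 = (b - 3)*(b + 1/4)*(b + 1)*(b + 5)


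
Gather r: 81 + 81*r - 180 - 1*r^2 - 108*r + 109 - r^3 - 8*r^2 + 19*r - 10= -r^3 - 9*r^2 - 8*r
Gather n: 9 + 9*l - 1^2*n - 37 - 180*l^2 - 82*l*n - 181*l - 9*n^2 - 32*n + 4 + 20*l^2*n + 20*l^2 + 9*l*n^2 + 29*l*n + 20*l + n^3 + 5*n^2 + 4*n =-160*l^2 - 152*l + n^3 + n^2*(9*l - 4) + n*(20*l^2 - 53*l - 29) - 24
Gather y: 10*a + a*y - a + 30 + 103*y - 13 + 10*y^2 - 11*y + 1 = 9*a + 10*y^2 + y*(a + 92) + 18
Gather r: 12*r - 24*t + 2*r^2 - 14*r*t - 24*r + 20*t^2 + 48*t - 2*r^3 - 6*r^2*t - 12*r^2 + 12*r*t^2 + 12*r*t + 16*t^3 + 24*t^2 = -2*r^3 + r^2*(-6*t - 10) + r*(12*t^2 - 2*t - 12) + 16*t^3 + 44*t^2 + 24*t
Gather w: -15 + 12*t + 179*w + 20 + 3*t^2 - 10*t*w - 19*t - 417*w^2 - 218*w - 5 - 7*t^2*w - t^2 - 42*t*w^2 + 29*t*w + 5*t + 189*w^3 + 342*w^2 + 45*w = 2*t^2 - 2*t + 189*w^3 + w^2*(-42*t - 75) + w*(-7*t^2 + 19*t + 6)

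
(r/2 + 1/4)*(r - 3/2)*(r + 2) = r^3/2 + r^2/2 - 11*r/8 - 3/4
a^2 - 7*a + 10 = (a - 5)*(a - 2)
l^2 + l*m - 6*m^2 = (l - 2*m)*(l + 3*m)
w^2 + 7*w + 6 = (w + 1)*(w + 6)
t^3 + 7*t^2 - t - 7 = (t - 1)*(t + 1)*(t + 7)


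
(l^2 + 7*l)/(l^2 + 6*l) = (l + 7)/(l + 6)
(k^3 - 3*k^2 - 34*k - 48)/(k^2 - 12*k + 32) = (k^2 + 5*k + 6)/(k - 4)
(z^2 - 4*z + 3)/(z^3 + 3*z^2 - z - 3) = (z - 3)/(z^2 + 4*z + 3)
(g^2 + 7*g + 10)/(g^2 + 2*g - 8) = (g^2 + 7*g + 10)/(g^2 + 2*g - 8)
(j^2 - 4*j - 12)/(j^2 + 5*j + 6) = (j - 6)/(j + 3)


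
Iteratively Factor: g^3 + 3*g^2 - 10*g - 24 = (g + 2)*(g^2 + g - 12) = (g - 3)*(g + 2)*(g + 4)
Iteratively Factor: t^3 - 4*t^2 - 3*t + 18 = (t - 3)*(t^2 - t - 6) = (t - 3)*(t + 2)*(t - 3)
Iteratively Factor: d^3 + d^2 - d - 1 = (d + 1)*(d^2 - 1) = (d - 1)*(d + 1)*(d + 1)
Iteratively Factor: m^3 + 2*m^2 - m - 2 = (m + 2)*(m^2 - 1) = (m + 1)*(m + 2)*(m - 1)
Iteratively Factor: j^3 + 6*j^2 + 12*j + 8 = (j + 2)*(j^2 + 4*j + 4) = (j + 2)^2*(j + 2)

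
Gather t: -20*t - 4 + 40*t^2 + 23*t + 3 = 40*t^2 + 3*t - 1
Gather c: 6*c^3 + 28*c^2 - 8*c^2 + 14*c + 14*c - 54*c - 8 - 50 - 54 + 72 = 6*c^3 + 20*c^2 - 26*c - 40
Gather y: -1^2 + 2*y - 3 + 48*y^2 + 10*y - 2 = 48*y^2 + 12*y - 6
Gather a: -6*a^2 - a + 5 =-6*a^2 - a + 5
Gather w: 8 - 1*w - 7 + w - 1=0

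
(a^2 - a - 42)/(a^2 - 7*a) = (a + 6)/a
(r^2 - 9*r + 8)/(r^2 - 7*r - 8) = (r - 1)/(r + 1)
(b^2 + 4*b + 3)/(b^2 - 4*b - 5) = (b + 3)/(b - 5)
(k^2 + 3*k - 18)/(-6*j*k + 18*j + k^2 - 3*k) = (-k - 6)/(6*j - k)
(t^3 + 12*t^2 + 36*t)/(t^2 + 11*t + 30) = t*(t + 6)/(t + 5)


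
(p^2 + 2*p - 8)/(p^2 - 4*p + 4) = (p + 4)/(p - 2)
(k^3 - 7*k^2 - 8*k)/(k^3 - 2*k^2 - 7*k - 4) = k*(k - 8)/(k^2 - 3*k - 4)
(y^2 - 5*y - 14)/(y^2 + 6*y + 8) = (y - 7)/(y + 4)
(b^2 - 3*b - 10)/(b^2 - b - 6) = (b - 5)/(b - 3)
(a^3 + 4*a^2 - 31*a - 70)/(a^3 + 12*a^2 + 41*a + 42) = (a - 5)/(a + 3)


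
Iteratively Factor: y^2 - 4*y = (y)*(y - 4)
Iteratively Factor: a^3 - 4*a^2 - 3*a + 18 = (a - 3)*(a^2 - a - 6) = (a - 3)^2*(a + 2)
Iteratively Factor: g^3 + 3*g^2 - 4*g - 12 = (g - 2)*(g^2 + 5*g + 6) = (g - 2)*(g + 3)*(g + 2)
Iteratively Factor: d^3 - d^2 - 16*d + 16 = (d + 4)*(d^2 - 5*d + 4) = (d - 1)*(d + 4)*(d - 4)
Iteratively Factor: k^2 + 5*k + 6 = (k + 2)*(k + 3)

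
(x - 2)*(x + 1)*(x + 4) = x^3 + 3*x^2 - 6*x - 8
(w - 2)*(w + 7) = w^2 + 5*w - 14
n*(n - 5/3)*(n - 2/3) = n^3 - 7*n^2/3 + 10*n/9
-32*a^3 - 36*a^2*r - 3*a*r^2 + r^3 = (-8*a + r)*(a + r)*(4*a + r)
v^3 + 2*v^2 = v^2*(v + 2)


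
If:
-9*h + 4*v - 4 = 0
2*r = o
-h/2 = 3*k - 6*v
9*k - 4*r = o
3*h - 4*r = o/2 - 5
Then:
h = -20/59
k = 94/177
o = 94/59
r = 47/59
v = 14/59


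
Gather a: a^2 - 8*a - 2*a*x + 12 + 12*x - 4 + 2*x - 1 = a^2 + a*(-2*x - 8) + 14*x + 7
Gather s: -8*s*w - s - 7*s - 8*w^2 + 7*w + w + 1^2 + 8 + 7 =s*(-8*w - 8) - 8*w^2 + 8*w + 16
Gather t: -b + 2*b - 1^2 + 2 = b + 1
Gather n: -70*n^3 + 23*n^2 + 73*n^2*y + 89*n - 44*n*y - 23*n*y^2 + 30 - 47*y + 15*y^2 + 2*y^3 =-70*n^3 + n^2*(73*y + 23) + n*(-23*y^2 - 44*y + 89) + 2*y^3 + 15*y^2 - 47*y + 30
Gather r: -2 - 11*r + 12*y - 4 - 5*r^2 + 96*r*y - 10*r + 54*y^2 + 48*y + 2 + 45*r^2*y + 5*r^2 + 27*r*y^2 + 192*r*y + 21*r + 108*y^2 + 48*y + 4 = 45*r^2*y + r*(27*y^2 + 288*y) + 162*y^2 + 108*y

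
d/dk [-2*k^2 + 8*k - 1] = 8 - 4*k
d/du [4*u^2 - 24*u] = 8*u - 24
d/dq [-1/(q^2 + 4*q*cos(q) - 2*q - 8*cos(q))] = 2*(-2*q*sin(q) + q + 4*sin(q) + 2*cos(q) - 1)/((q - 2)^2*(q + 4*cos(q))^2)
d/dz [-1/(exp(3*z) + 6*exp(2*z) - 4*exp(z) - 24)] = (3*exp(2*z) + 12*exp(z) - 4)*exp(z)/(exp(3*z) + 6*exp(2*z) - 4*exp(z) - 24)^2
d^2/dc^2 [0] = 0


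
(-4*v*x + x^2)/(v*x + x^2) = (-4*v + x)/(v + x)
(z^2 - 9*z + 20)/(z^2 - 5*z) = (z - 4)/z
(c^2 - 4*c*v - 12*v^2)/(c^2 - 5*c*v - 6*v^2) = (c + 2*v)/(c + v)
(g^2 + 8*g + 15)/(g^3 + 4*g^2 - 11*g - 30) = (g + 3)/(g^2 - g - 6)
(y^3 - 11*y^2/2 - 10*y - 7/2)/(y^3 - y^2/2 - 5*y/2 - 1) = (y - 7)/(y - 2)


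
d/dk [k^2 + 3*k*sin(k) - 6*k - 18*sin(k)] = 3*k*cos(k) + 2*k + 3*sin(k) - 18*cos(k) - 6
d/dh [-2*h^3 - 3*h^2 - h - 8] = -6*h^2 - 6*h - 1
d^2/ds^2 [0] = 0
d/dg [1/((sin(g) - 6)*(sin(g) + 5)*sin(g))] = (-3*cos(g) + 2/tan(g) + 30*cos(g)/sin(g)^2)/((sin(g) - 6)^2*(sin(g) + 5)^2)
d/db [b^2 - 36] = 2*b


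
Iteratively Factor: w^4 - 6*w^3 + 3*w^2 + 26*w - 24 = (w + 2)*(w^3 - 8*w^2 + 19*w - 12) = (w - 1)*(w + 2)*(w^2 - 7*w + 12) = (w - 4)*(w - 1)*(w + 2)*(w - 3)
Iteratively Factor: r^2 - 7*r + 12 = (r - 3)*(r - 4)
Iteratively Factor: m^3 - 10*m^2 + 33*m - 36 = (m - 4)*(m^2 - 6*m + 9) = (m - 4)*(m - 3)*(m - 3)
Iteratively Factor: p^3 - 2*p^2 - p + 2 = (p - 2)*(p^2 - 1) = (p - 2)*(p - 1)*(p + 1)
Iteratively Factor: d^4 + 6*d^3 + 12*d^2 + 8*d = (d)*(d^3 + 6*d^2 + 12*d + 8) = d*(d + 2)*(d^2 + 4*d + 4) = d*(d + 2)^2*(d + 2)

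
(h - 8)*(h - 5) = h^2 - 13*h + 40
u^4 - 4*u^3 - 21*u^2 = u^2*(u - 7)*(u + 3)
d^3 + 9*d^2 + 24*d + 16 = (d + 1)*(d + 4)^2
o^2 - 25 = (o - 5)*(o + 5)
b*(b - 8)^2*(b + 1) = b^4 - 15*b^3 + 48*b^2 + 64*b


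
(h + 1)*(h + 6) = h^2 + 7*h + 6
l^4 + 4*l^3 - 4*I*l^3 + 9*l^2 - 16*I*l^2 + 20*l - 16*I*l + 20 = (l + 2)^2*(l - 5*I)*(l + I)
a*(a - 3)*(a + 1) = a^3 - 2*a^2 - 3*a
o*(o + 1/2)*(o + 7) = o^3 + 15*o^2/2 + 7*o/2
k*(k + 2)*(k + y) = k^3 + k^2*y + 2*k^2 + 2*k*y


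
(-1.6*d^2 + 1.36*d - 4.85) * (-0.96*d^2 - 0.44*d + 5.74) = 1.536*d^4 - 0.6016*d^3 - 5.1264*d^2 + 9.9404*d - 27.839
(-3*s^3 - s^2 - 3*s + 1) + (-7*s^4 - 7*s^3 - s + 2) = -7*s^4 - 10*s^3 - s^2 - 4*s + 3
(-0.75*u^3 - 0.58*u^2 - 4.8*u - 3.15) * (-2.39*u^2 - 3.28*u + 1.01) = 1.7925*u^5 + 3.8462*u^4 + 12.6169*u^3 + 22.6867*u^2 + 5.484*u - 3.1815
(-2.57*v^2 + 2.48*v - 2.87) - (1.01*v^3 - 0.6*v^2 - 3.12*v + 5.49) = -1.01*v^3 - 1.97*v^2 + 5.6*v - 8.36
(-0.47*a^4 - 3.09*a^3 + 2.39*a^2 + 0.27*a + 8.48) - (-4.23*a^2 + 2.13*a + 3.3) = -0.47*a^4 - 3.09*a^3 + 6.62*a^2 - 1.86*a + 5.18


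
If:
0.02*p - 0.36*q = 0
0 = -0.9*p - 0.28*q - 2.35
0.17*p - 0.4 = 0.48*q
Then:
No Solution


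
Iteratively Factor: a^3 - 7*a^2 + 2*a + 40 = (a - 4)*(a^2 - 3*a - 10) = (a - 4)*(a + 2)*(a - 5)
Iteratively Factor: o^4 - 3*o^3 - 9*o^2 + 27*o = (o - 3)*(o^3 - 9*o) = (o - 3)^2*(o^2 + 3*o) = (o - 3)^2*(o + 3)*(o)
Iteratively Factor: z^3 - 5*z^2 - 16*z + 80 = (z - 4)*(z^2 - z - 20) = (z - 4)*(z + 4)*(z - 5)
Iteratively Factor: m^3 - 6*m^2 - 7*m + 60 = (m + 3)*(m^2 - 9*m + 20) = (m - 4)*(m + 3)*(m - 5)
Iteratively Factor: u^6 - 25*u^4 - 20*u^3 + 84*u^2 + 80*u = (u - 2)*(u^5 + 2*u^4 - 21*u^3 - 62*u^2 - 40*u) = (u - 2)*(u + 2)*(u^4 - 21*u^2 - 20*u) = (u - 2)*(u + 1)*(u + 2)*(u^3 - u^2 - 20*u) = u*(u - 2)*(u + 1)*(u + 2)*(u^2 - u - 20) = u*(u - 2)*(u + 1)*(u + 2)*(u + 4)*(u - 5)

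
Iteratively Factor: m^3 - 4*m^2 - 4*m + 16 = (m + 2)*(m^2 - 6*m + 8) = (m - 4)*(m + 2)*(m - 2)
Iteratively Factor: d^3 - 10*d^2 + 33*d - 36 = (d - 3)*(d^2 - 7*d + 12) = (d - 3)^2*(d - 4)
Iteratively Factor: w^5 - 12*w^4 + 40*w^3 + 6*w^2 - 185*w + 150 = (w - 1)*(w^4 - 11*w^3 + 29*w^2 + 35*w - 150) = (w - 3)*(w - 1)*(w^3 - 8*w^2 + 5*w + 50) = (w - 5)*(w - 3)*(w - 1)*(w^2 - 3*w - 10) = (w - 5)*(w - 3)*(w - 1)*(w + 2)*(w - 5)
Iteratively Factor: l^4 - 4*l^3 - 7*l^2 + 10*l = (l - 5)*(l^3 + l^2 - 2*l) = (l - 5)*(l + 2)*(l^2 - l) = l*(l - 5)*(l + 2)*(l - 1)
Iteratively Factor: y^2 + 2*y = (y + 2)*(y)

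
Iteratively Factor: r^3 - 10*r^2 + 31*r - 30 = (r - 3)*(r^2 - 7*r + 10) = (r - 5)*(r - 3)*(r - 2)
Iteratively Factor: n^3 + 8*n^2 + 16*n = (n)*(n^2 + 8*n + 16) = n*(n + 4)*(n + 4)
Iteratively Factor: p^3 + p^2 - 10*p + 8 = (p + 4)*(p^2 - 3*p + 2) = (p - 2)*(p + 4)*(p - 1)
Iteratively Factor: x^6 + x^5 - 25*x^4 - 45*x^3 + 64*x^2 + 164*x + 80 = (x + 1)*(x^5 - 25*x^3 - 20*x^2 + 84*x + 80) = (x + 1)^2*(x^4 - x^3 - 24*x^2 + 4*x + 80) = (x - 5)*(x + 1)^2*(x^3 + 4*x^2 - 4*x - 16) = (x - 5)*(x + 1)^2*(x + 4)*(x^2 - 4) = (x - 5)*(x - 2)*(x + 1)^2*(x + 4)*(x + 2)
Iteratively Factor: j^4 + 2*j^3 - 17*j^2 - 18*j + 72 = (j - 3)*(j^3 + 5*j^2 - 2*j - 24) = (j - 3)*(j - 2)*(j^2 + 7*j + 12) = (j - 3)*(j - 2)*(j + 3)*(j + 4)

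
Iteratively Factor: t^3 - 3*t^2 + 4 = (t + 1)*(t^2 - 4*t + 4) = (t - 2)*(t + 1)*(t - 2)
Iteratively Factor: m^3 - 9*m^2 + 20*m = (m)*(m^2 - 9*m + 20) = m*(m - 4)*(m - 5)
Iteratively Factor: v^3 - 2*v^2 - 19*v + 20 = (v + 4)*(v^2 - 6*v + 5) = (v - 5)*(v + 4)*(v - 1)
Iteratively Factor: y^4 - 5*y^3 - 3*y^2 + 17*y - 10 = (y + 2)*(y^3 - 7*y^2 + 11*y - 5) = (y - 5)*(y + 2)*(y^2 - 2*y + 1) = (y - 5)*(y - 1)*(y + 2)*(y - 1)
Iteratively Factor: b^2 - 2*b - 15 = (b + 3)*(b - 5)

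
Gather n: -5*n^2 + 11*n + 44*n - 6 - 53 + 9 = -5*n^2 + 55*n - 50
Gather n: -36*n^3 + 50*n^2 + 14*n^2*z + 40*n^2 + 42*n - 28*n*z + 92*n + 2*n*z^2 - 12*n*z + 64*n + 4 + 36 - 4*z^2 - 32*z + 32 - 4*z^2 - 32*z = -36*n^3 + n^2*(14*z + 90) + n*(2*z^2 - 40*z + 198) - 8*z^2 - 64*z + 72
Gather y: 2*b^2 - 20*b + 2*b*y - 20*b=2*b^2 + 2*b*y - 40*b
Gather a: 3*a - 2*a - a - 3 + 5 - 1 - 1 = 0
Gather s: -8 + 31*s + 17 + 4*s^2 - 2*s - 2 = 4*s^2 + 29*s + 7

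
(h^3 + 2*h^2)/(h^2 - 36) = h^2*(h + 2)/(h^2 - 36)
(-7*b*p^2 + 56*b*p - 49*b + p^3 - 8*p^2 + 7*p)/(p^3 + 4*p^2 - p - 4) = (-7*b*p + 49*b + p^2 - 7*p)/(p^2 + 5*p + 4)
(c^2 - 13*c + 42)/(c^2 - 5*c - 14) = (c - 6)/(c + 2)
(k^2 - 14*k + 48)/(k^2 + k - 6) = (k^2 - 14*k + 48)/(k^2 + k - 6)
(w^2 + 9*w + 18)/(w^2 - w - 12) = (w + 6)/(w - 4)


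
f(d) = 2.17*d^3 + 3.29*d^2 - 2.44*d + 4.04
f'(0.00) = -2.44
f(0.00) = 4.04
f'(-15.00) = 1363.61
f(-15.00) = -6542.86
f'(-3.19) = 42.82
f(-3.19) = -25.14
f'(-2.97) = 35.44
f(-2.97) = -16.54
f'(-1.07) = -2.03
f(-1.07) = 7.76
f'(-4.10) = 80.02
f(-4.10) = -80.21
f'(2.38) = 50.10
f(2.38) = 46.12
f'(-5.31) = 146.18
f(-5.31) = -215.13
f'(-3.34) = 48.21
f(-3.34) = -31.96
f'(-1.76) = 6.14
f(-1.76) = 6.70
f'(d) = 6.51*d^2 + 6.58*d - 2.44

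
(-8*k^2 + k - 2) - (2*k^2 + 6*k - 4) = -10*k^2 - 5*k + 2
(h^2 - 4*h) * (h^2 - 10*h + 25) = h^4 - 14*h^3 + 65*h^2 - 100*h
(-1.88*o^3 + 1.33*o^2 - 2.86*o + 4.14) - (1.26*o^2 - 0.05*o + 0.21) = -1.88*o^3 + 0.0700000000000001*o^2 - 2.81*o + 3.93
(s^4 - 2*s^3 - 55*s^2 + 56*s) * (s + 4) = s^5 + 2*s^4 - 63*s^3 - 164*s^2 + 224*s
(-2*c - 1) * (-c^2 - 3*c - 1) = 2*c^3 + 7*c^2 + 5*c + 1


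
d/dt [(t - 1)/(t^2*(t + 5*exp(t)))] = (-5*t^2*exp(t) - 2*t^2 + 3*t + 10*exp(t))/(t^3*(t^2 + 10*t*exp(t) + 25*exp(2*t)))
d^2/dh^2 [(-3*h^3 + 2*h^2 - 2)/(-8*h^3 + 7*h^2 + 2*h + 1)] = 2*(40*h^6 + 144*h^5 + 816*h^4 - 989*h^3 + 258*h^2 + 141*h - 8)/(512*h^9 - 1344*h^8 + 792*h^7 + 137*h^6 + 138*h^5 - 135*h^4 - 68*h^3 - 33*h^2 - 6*h - 1)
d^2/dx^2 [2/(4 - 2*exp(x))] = (-exp(x) - 2)*exp(x)/(exp(x) - 2)^3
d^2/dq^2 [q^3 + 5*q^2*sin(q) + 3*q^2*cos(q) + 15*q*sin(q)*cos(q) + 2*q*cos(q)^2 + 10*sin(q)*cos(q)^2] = -5*q^2*sin(q) - 3*q^2*cos(q) - 12*q*sin(q) - 30*q*sin(2*q) + 20*q*cos(q) - 4*q*cos(2*q) + 6*q + 15*sin(q)/2 - 4*sin(2*q) - 45*sin(3*q)/2 + 6*cos(q) + 30*cos(2*q)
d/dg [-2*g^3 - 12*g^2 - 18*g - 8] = -6*g^2 - 24*g - 18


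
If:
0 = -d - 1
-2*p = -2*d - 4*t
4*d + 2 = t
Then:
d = -1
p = -5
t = -2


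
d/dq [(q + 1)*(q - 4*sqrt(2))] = 2*q - 4*sqrt(2) + 1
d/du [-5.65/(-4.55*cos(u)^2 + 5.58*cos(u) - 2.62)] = (51.415*cos(u) - 31.527)*sin(u)/(4.55*cos(u)^2 - 5.58*cos(u) + 2.62)^2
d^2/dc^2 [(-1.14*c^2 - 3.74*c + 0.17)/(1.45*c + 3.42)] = 11.140378/(3.048625*c^3 + 21.57165*c^2 + 50.87934*c + 40.001688)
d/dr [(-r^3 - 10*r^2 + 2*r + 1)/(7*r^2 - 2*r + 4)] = (-7*r^4 + 4*r^3 - 6*r^2 - 94*r + 10)/(49*r^4 - 28*r^3 + 60*r^2 - 16*r + 16)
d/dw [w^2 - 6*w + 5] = 2*w - 6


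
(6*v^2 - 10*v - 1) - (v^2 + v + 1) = 5*v^2 - 11*v - 2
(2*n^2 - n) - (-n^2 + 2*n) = 3*n^2 - 3*n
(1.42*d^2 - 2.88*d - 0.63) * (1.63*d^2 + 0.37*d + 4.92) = 2.3146*d^4 - 4.169*d^3 + 4.8939*d^2 - 14.4027*d - 3.0996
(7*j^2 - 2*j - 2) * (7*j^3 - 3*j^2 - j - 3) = 49*j^5 - 35*j^4 - 15*j^3 - 13*j^2 + 8*j + 6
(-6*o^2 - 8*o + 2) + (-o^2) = -7*o^2 - 8*o + 2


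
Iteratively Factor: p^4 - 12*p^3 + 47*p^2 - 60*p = (p - 5)*(p^3 - 7*p^2 + 12*p) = (p - 5)*(p - 3)*(p^2 - 4*p) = p*(p - 5)*(p - 3)*(p - 4)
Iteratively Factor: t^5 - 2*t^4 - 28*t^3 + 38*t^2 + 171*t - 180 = (t + 3)*(t^4 - 5*t^3 - 13*t^2 + 77*t - 60) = (t - 1)*(t + 3)*(t^3 - 4*t^2 - 17*t + 60) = (t - 1)*(t + 3)*(t + 4)*(t^2 - 8*t + 15) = (t - 3)*(t - 1)*(t + 3)*(t + 4)*(t - 5)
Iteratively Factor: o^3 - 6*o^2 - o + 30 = (o + 2)*(o^2 - 8*o + 15) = (o - 5)*(o + 2)*(o - 3)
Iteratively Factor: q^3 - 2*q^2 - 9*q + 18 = (q - 2)*(q^2 - 9) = (q - 2)*(q + 3)*(q - 3)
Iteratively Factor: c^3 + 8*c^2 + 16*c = (c + 4)*(c^2 + 4*c) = (c + 4)^2*(c)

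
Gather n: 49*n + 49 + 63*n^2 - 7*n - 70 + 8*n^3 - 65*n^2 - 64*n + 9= 8*n^3 - 2*n^2 - 22*n - 12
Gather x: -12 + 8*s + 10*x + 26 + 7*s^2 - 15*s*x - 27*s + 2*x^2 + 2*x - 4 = 7*s^2 - 19*s + 2*x^2 + x*(12 - 15*s) + 10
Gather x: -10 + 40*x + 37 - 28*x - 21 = 12*x + 6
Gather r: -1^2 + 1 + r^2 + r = r^2 + r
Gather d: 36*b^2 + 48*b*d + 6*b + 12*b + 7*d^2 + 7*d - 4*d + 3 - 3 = 36*b^2 + 18*b + 7*d^2 + d*(48*b + 3)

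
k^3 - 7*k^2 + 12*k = k*(k - 4)*(k - 3)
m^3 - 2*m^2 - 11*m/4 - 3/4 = (m - 3)*(m + 1/2)^2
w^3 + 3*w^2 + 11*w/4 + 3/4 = (w + 1/2)*(w + 1)*(w + 3/2)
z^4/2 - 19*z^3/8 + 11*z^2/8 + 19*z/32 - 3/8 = (z/2 + 1/4)*(z - 4)*(z - 3/4)*(z - 1/2)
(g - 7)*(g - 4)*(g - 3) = g^3 - 14*g^2 + 61*g - 84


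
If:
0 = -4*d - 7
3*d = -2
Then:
No Solution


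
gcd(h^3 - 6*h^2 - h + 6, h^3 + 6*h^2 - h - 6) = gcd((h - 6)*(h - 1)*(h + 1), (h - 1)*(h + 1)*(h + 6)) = h^2 - 1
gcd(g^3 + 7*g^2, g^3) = g^2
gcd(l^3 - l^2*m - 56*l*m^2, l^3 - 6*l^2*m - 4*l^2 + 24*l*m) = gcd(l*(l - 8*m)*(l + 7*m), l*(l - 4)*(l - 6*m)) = l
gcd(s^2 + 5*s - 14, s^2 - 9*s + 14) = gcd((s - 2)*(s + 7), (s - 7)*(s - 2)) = s - 2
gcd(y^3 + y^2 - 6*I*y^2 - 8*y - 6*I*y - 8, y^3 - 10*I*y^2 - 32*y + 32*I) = y^2 - 6*I*y - 8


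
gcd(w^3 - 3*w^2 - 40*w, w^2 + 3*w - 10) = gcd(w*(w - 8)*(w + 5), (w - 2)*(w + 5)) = w + 5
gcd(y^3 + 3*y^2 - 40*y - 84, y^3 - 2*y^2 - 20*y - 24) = y^2 - 4*y - 12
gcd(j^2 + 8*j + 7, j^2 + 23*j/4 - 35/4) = j + 7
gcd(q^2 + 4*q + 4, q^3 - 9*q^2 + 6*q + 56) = q + 2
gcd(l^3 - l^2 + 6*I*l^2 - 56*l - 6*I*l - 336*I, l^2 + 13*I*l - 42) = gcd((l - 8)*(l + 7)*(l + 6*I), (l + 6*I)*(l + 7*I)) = l + 6*I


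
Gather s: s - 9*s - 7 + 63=56 - 8*s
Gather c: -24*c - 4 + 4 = -24*c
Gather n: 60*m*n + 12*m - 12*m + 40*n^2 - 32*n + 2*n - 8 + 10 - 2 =40*n^2 + n*(60*m - 30)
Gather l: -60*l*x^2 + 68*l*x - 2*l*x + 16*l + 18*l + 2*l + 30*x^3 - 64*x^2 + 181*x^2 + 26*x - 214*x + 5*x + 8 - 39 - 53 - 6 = l*(-60*x^2 + 66*x + 36) + 30*x^3 + 117*x^2 - 183*x - 90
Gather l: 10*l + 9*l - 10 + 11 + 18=19*l + 19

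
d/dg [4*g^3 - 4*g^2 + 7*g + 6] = 12*g^2 - 8*g + 7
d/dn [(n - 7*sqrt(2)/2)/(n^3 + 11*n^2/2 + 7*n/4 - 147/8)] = 8*(-8*n^2 + 6*n + 42*sqrt(2)*n - 21 + 7*sqrt(2))/(32*n^5 + 240*n^4 + 240*n^3 - 1400*n^2 - 1470*n + 3087)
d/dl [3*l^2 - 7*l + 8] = 6*l - 7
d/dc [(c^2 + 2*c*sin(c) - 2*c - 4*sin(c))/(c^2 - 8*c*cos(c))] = 2*(-4*c^3*sin(c) + c^3*cos(c) + 7*c^2*sin(c) - 6*c^2*cos(c) - 7*c^2 + 4*c*sin(c) + 16*c - 8*sin(2*c))/(c^2*(c - 8*cos(c))^2)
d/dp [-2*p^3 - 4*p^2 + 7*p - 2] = -6*p^2 - 8*p + 7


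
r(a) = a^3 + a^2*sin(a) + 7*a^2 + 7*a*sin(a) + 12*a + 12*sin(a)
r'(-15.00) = 391.68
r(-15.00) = -2065.84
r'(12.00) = 797.89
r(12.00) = 2751.22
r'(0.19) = 29.29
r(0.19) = 5.06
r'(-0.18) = 18.99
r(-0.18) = -3.87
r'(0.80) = 44.00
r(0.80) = 27.68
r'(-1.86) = -7.50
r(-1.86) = -6.88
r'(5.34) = 203.74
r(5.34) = 352.91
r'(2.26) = 46.91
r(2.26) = 99.83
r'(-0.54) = 9.57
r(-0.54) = -8.97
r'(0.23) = 30.38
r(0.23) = 6.26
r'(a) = a^2*cos(a) + 3*a^2 + 2*a*sin(a) + 7*a*cos(a) + 14*a + 7*sin(a) + 12*cos(a) + 12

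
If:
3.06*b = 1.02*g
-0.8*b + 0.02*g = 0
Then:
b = 0.00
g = 0.00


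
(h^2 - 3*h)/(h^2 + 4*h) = (h - 3)/(h + 4)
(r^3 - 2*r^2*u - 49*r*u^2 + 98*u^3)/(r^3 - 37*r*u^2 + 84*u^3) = (r^2 - 9*r*u + 14*u^2)/(r^2 - 7*r*u + 12*u^2)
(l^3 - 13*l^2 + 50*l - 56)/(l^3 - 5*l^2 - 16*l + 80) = (l^2 - 9*l + 14)/(l^2 - l - 20)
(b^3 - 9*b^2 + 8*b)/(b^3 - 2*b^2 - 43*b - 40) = b*(b - 1)/(b^2 + 6*b + 5)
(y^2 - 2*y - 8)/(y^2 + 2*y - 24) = (y + 2)/(y + 6)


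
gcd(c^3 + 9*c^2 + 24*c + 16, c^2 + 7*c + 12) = c + 4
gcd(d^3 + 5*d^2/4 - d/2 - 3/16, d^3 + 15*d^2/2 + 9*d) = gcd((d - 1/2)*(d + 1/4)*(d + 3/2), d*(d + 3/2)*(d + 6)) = d + 3/2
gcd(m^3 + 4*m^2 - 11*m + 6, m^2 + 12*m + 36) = m + 6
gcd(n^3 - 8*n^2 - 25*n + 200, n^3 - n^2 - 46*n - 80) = n^2 - 3*n - 40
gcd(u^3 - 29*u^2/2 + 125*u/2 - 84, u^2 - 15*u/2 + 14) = u - 7/2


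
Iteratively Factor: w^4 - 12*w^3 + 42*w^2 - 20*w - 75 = (w - 5)*(w^3 - 7*w^2 + 7*w + 15) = (w - 5)*(w + 1)*(w^2 - 8*w + 15) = (w - 5)^2*(w + 1)*(w - 3)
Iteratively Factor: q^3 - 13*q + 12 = (q - 1)*(q^2 + q - 12) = (q - 3)*(q - 1)*(q + 4)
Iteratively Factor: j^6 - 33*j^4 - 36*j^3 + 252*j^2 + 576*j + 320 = (j + 1)*(j^5 - j^4 - 32*j^3 - 4*j^2 + 256*j + 320) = (j - 4)*(j + 1)*(j^4 + 3*j^3 - 20*j^2 - 84*j - 80) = (j - 4)*(j + 1)*(j + 2)*(j^3 + j^2 - 22*j - 40) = (j - 4)*(j + 1)*(j + 2)^2*(j^2 - j - 20) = (j - 4)*(j + 1)*(j + 2)^2*(j + 4)*(j - 5)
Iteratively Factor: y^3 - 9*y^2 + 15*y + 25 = (y - 5)*(y^2 - 4*y - 5) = (y - 5)*(y + 1)*(y - 5)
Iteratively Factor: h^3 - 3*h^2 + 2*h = (h)*(h^2 - 3*h + 2) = h*(h - 1)*(h - 2)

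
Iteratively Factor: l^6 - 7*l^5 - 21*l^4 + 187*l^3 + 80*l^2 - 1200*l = (l)*(l^5 - 7*l^4 - 21*l^3 + 187*l^2 + 80*l - 1200) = l*(l - 4)*(l^4 - 3*l^3 - 33*l^2 + 55*l + 300) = l*(l - 5)*(l - 4)*(l^3 + 2*l^2 - 23*l - 60) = l*(l - 5)^2*(l - 4)*(l^2 + 7*l + 12) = l*(l - 5)^2*(l - 4)*(l + 4)*(l + 3)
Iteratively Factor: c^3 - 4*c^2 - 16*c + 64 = (c + 4)*(c^2 - 8*c + 16) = (c - 4)*(c + 4)*(c - 4)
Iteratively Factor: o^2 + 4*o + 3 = (o + 3)*(o + 1)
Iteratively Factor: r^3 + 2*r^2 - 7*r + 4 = (r - 1)*(r^2 + 3*r - 4) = (r - 1)^2*(r + 4)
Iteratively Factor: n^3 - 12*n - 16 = (n + 2)*(n^2 - 2*n - 8) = (n - 4)*(n + 2)*(n + 2)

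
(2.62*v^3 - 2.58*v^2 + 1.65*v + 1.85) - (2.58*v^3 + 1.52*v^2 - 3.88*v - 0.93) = 0.04*v^3 - 4.1*v^2 + 5.53*v + 2.78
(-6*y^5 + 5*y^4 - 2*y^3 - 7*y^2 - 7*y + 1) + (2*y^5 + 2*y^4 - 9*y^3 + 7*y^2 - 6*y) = -4*y^5 + 7*y^4 - 11*y^3 - 13*y + 1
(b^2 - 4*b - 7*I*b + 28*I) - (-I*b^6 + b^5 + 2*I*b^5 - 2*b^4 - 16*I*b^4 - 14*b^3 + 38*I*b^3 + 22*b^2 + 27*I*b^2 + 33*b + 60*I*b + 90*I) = I*b^6 - b^5 - 2*I*b^5 + 2*b^4 + 16*I*b^4 + 14*b^3 - 38*I*b^3 - 21*b^2 - 27*I*b^2 - 37*b - 67*I*b - 62*I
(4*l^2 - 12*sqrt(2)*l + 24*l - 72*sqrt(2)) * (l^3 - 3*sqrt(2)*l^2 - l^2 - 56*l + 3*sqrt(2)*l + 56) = 4*l^5 - 24*sqrt(2)*l^4 + 20*l^4 - 176*l^3 - 120*sqrt(2)*l^3 - 760*l^2 + 816*sqrt(2)*l^2 + 912*l + 3360*sqrt(2)*l - 4032*sqrt(2)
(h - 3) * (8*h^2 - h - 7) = 8*h^3 - 25*h^2 - 4*h + 21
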